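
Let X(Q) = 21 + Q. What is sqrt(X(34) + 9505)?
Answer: 2*sqrt(2390) ≈ 97.775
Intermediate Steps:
sqrt(X(34) + 9505) = sqrt((21 + 34) + 9505) = sqrt(55 + 9505) = sqrt(9560) = 2*sqrt(2390)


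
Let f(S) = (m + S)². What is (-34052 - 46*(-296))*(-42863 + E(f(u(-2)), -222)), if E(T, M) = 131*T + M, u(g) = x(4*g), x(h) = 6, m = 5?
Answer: 556554024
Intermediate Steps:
u(g) = 6
f(S) = (5 + S)²
E(T, M) = M + 131*T
(-34052 - 46*(-296))*(-42863 + E(f(u(-2)), -222)) = (-34052 - 46*(-296))*(-42863 + (-222 + 131*(5 + 6)²)) = (-34052 + 13616)*(-42863 + (-222 + 131*11²)) = -20436*(-42863 + (-222 + 131*121)) = -20436*(-42863 + (-222 + 15851)) = -20436*(-42863 + 15629) = -20436*(-27234) = 556554024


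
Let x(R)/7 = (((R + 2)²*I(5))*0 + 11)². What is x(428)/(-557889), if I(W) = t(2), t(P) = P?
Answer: -847/557889 ≈ -0.0015182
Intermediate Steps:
I(W) = 2
x(R) = 847 (x(R) = 7*(((R + 2)²*2)*0 + 11)² = 7*(((2 + R)²*2)*0 + 11)² = 7*((2*(2 + R)²)*0 + 11)² = 7*(0 + 11)² = 7*11² = 7*121 = 847)
x(428)/(-557889) = 847/(-557889) = 847*(-1/557889) = -847/557889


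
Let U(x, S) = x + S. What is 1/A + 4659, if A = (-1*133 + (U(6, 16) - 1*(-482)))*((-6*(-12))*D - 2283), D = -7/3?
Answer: 4236526538/909321 ≈ 4659.0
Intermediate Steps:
U(x, S) = S + x
D = -7/3 (D = -7*⅓ = -7/3 ≈ -2.3333)
A = -909321 (A = (-1*133 + ((16 + 6) - 1*(-482)))*(-6*(-12)*(-7/3) - 2283) = (-133 + (22 + 482))*(72*(-7/3) - 2283) = (-133 + 504)*(-168 - 2283) = 371*(-2451) = -909321)
1/A + 4659 = 1/(-909321) + 4659 = -1/909321 + 4659 = 4236526538/909321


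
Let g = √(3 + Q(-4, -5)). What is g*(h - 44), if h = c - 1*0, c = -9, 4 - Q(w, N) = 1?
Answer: -53*√6 ≈ -129.82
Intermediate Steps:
Q(w, N) = 3 (Q(w, N) = 4 - 1*1 = 4 - 1 = 3)
h = -9 (h = -9 - 1*0 = -9 + 0 = -9)
g = √6 (g = √(3 + 3) = √6 ≈ 2.4495)
g*(h - 44) = √6*(-9 - 44) = √6*(-53) = -53*√6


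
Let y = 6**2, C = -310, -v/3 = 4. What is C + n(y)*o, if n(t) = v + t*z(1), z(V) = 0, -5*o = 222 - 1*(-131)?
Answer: 2686/5 ≈ 537.20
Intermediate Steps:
v = -12 (v = -3*4 = -12)
o = -353/5 (o = -(222 - 1*(-131))/5 = -(222 + 131)/5 = -1/5*353 = -353/5 ≈ -70.600)
y = 36
n(t) = -12 (n(t) = -12 + t*0 = -12 + 0 = -12)
C + n(y)*o = -310 - 12*(-353/5) = -310 + 4236/5 = 2686/5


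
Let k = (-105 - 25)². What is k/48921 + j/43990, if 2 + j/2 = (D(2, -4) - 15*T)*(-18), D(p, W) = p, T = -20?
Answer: 105683102/1076017395 ≈ 0.098217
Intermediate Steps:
k = 16900 (k = (-130)² = 16900)
j = -10876 (j = -4 + 2*((2 - 15*(-20))*(-18)) = -4 + 2*((2 + 300)*(-18)) = -4 + 2*(302*(-18)) = -4 + 2*(-5436) = -4 - 10872 = -10876)
k/48921 + j/43990 = 16900/48921 - 10876/43990 = 16900*(1/48921) - 10876*1/43990 = 16900/48921 - 5438/21995 = 105683102/1076017395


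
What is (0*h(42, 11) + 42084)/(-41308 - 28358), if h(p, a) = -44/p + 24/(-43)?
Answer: -7014/11611 ≈ -0.60408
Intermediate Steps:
h(p, a) = -24/43 - 44/p (h(p, a) = -44/p + 24*(-1/43) = -44/p - 24/43 = -24/43 - 44/p)
(0*h(42, 11) + 42084)/(-41308 - 28358) = (0*(-24/43 - 44/42) + 42084)/(-41308 - 28358) = (0*(-24/43 - 44*1/42) + 42084)/(-69666) = (0*(-24/43 - 22/21) + 42084)*(-1/69666) = (0*(-1450/903) + 42084)*(-1/69666) = (0 + 42084)*(-1/69666) = 42084*(-1/69666) = -7014/11611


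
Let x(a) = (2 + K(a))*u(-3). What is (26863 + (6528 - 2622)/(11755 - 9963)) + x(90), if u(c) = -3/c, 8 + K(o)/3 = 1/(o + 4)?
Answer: 161488761/6016 ≈ 26843.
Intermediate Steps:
K(o) = -24 + 3/(4 + o) (K(o) = -24 + 3/(o + 4) = -24 + 3/(4 + o))
x(a) = 2 + 3*(-31 - 8*a)/(4 + a) (x(a) = (2 + 3*(-31 - 8*a)/(4 + a))*(-3/(-3)) = (2 + 3*(-31 - 8*a)/(4 + a))*(-3*(-⅓)) = (2 + 3*(-31 - 8*a)/(4 + a))*1 = 2 + 3*(-31 - 8*a)/(4 + a))
(26863 + (6528 - 2622)/(11755 - 9963)) + x(90) = (26863 + (6528 - 2622)/(11755 - 9963)) + (-85 - 22*90)/(4 + 90) = (26863 + 3906/1792) + (-85 - 1980)/94 = (26863 + 3906*(1/1792)) + (1/94)*(-2065) = (26863 + 279/128) - 2065/94 = 3438743/128 - 2065/94 = 161488761/6016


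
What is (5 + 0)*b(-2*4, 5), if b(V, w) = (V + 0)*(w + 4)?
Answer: -360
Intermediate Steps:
b(V, w) = V*(4 + w)
(5 + 0)*b(-2*4, 5) = (5 + 0)*((-2*4)*(4 + 5)) = 5*(-8*9) = 5*(-72) = -360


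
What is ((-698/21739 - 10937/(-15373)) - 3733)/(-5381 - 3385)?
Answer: 623658927581/1464770754801 ≈ 0.42577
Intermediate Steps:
((-698/21739 - 10937/(-15373)) - 3733)/(-5381 - 3385) = ((-698*1/21739 - 10937*(-1/15373)) - 3733)/(-8766) = ((-698/21739 + 10937/15373) - 3733)*(-1/8766) = (227029089/334193647 - 3733)*(-1/8766) = -1247317855162/334193647*(-1/8766) = 623658927581/1464770754801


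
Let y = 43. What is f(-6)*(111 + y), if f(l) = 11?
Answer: 1694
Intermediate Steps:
f(-6)*(111 + y) = 11*(111 + 43) = 11*154 = 1694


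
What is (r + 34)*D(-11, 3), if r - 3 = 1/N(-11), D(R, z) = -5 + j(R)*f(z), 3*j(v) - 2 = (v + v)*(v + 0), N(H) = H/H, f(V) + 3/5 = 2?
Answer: 62054/15 ≈ 4136.9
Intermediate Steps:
f(V) = 7/5 (f(V) = -⅗ + 2 = 7/5)
N(H) = 1
j(v) = ⅔ + 2*v²/3 (j(v) = ⅔ + ((v + v)*(v + 0))/3 = ⅔ + ((2*v)*v)/3 = ⅔ + (2*v²)/3 = ⅔ + 2*v²/3)
D(R, z) = -61/15 + 14*R²/15 (D(R, z) = -5 + (⅔ + 2*R²/3)*(7/5) = -5 + (14/15 + 14*R²/15) = -61/15 + 14*R²/15)
r = 4 (r = 3 + 1/1 = 3 + 1 = 4)
(r + 34)*D(-11, 3) = (4 + 34)*(-61/15 + (14/15)*(-11)²) = 38*(-61/15 + (14/15)*121) = 38*(-61/15 + 1694/15) = 38*(1633/15) = 62054/15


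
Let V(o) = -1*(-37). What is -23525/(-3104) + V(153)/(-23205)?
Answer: 545782777/72028320 ≈ 7.5773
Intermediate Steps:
V(o) = 37
-23525/(-3104) + V(153)/(-23205) = -23525/(-3104) + 37/(-23205) = -23525*(-1/3104) + 37*(-1/23205) = 23525/3104 - 37/23205 = 545782777/72028320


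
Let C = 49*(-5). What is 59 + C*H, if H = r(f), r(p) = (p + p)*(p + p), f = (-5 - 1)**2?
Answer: -1270021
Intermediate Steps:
C = -245
f = 36 (f = (-6)**2 = 36)
r(p) = 4*p**2 (r(p) = (2*p)*(2*p) = 4*p**2)
H = 5184 (H = 4*36**2 = 4*1296 = 5184)
59 + C*H = 59 - 245*5184 = 59 - 1270080 = -1270021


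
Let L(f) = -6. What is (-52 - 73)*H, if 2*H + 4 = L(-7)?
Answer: 625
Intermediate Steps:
H = -5 (H = -2 + (½)*(-6) = -2 - 3 = -5)
(-52 - 73)*H = (-52 - 73)*(-5) = -125*(-5) = 625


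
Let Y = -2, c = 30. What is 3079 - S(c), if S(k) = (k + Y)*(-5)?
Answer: 3219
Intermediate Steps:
S(k) = 10 - 5*k (S(k) = (k - 2)*(-5) = (-2 + k)*(-5) = 10 - 5*k)
3079 - S(c) = 3079 - (10 - 5*30) = 3079 - (10 - 150) = 3079 - 1*(-140) = 3079 + 140 = 3219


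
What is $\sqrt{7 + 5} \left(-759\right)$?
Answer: $- 1518 \sqrt{3} \approx -2629.3$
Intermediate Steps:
$\sqrt{7 + 5} \left(-759\right) = \sqrt{12} \left(-759\right) = 2 \sqrt{3} \left(-759\right) = - 1518 \sqrt{3}$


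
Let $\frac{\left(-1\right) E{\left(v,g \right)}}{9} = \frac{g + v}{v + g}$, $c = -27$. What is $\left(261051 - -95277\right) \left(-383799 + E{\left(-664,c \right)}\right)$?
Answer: $-136761537024$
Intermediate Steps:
$E{\left(v,g \right)} = -9$ ($E{\left(v,g \right)} = - 9 \frac{g + v}{v + g} = - 9 \frac{g + v}{g + v} = \left(-9\right) 1 = -9$)
$\left(261051 - -95277\right) \left(-383799 + E{\left(-664,c \right)}\right) = \left(261051 - -95277\right) \left(-383799 - 9\right) = \left(261051 + \left(-121606 + 216883\right)\right) \left(-383808\right) = \left(261051 + 95277\right) \left(-383808\right) = 356328 \left(-383808\right) = -136761537024$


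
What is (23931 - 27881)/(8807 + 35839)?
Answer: -1975/22323 ≈ -0.088474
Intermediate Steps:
(23931 - 27881)/(8807 + 35839) = -3950/44646 = -3950*1/44646 = -1975/22323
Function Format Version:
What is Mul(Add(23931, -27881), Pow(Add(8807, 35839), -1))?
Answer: Rational(-1975, 22323) ≈ -0.088474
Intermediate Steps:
Mul(Add(23931, -27881), Pow(Add(8807, 35839), -1)) = Mul(-3950, Pow(44646, -1)) = Mul(-3950, Rational(1, 44646)) = Rational(-1975, 22323)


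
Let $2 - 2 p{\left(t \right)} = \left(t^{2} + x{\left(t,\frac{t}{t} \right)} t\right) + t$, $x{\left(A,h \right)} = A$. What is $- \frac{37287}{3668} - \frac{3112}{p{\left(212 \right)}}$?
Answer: $- \frac{1668327247}{165239732} \approx -10.096$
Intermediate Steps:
$p{\left(t \right)} = 1 - t^{2} - \frac{t}{2}$ ($p{\left(t \right)} = 1 - \frac{\left(t^{2} + t t\right) + t}{2} = 1 - \frac{\left(t^{2} + t^{2}\right) + t}{2} = 1 - \frac{2 t^{2} + t}{2} = 1 - \frac{t + 2 t^{2}}{2} = 1 - \left(t^{2} + \frac{t}{2}\right) = 1 - t^{2} - \frac{t}{2}$)
$- \frac{37287}{3668} - \frac{3112}{p{\left(212 \right)}} = - \frac{37287}{3668} - \frac{3112}{1 - 212^{2} - 106} = \left(-37287\right) \frac{1}{3668} - \frac{3112}{1 - 44944 - 106} = - \frac{37287}{3668} - \frac{3112}{1 - 44944 - 106} = - \frac{37287}{3668} - \frac{3112}{-45049} = - \frac{37287}{3668} - - \frac{3112}{45049} = - \frac{37287}{3668} + \frac{3112}{45049} = - \frac{1668327247}{165239732}$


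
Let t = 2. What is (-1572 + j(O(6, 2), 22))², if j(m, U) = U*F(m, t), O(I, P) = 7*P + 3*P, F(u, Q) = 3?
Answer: 2268036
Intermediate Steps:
O(I, P) = 10*P
j(m, U) = 3*U (j(m, U) = U*3 = 3*U)
(-1572 + j(O(6, 2), 22))² = (-1572 + 3*22)² = (-1572 + 66)² = (-1506)² = 2268036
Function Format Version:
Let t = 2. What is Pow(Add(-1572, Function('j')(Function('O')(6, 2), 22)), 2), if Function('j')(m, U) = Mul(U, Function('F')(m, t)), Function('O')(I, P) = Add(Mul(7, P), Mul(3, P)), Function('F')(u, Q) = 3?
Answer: 2268036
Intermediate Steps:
Function('O')(I, P) = Mul(10, P)
Function('j')(m, U) = Mul(3, U) (Function('j')(m, U) = Mul(U, 3) = Mul(3, U))
Pow(Add(-1572, Function('j')(Function('O')(6, 2), 22)), 2) = Pow(Add(-1572, Mul(3, 22)), 2) = Pow(Add(-1572, 66), 2) = Pow(-1506, 2) = 2268036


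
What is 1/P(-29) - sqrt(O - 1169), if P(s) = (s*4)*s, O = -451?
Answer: 1/3364 - 18*I*sqrt(5) ≈ 0.00029727 - 40.249*I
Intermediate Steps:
P(s) = 4*s**2 (P(s) = (4*s)*s = 4*s**2)
1/P(-29) - sqrt(O - 1169) = 1/(4*(-29)**2) - sqrt(-451 - 1169) = 1/(4*841) - sqrt(-1620) = 1/3364 - 18*I*sqrt(5)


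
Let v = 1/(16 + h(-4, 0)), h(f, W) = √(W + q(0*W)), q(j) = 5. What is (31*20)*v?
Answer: 9920/251 - 620*√5/251 ≈ 33.999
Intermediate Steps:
h(f, W) = √(5 + W) (h(f, W) = √(W + 5) = √(5 + W))
v = 1/(16 + √5) (v = 1/(16 + √(5 + 0)) = 1/(16 + √5) ≈ 0.054836)
(31*20)*v = (31*20)*(16/251 - √5/251) = 620*(16/251 - √5/251) = 9920/251 - 620*√5/251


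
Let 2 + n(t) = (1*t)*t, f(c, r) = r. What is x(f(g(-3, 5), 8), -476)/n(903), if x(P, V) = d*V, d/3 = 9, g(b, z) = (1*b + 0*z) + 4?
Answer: -12852/815407 ≈ -0.015761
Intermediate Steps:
g(b, z) = 4 + b (g(b, z) = (b + 0) + 4 = b + 4 = 4 + b)
d = 27 (d = 3*9 = 27)
x(P, V) = 27*V
n(t) = -2 + t² (n(t) = -2 + (1*t)*t = -2 + t*t = -2 + t²)
x(f(g(-3, 5), 8), -476)/n(903) = (27*(-476))/(-2 + 903²) = -12852/(-2 + 815409) = -12852/815407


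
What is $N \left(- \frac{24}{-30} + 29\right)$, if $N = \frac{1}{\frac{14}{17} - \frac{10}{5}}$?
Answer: $- \frac{2533}{100} \approx -25.33$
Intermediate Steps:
$N = - \frac{17}{20}$ ($N = \frac{1}{14 \cdot \frac{1}{17} - 2} = \frac{1}{\frac{14}{17} - 2} = \frac{1}{- \frac{20}{17}} = - \frac{17}{20} \approx -0.85$)
$N \left(- \frac{24}{-30} + 29\right) = - \frac{17 \left(- \frac{24}{-30} + 29\right)}{20} = - \frac{17 \left(\left(-24\right) \left(- \frac{1}{30}\right) + 29\right)}{20} = - \frac{17 \left(\frac{4}{5} + 29\right)}{20} = \left(- \frac{17}{20}\right) \frac{149}{5} = - \frac{2533}{100}$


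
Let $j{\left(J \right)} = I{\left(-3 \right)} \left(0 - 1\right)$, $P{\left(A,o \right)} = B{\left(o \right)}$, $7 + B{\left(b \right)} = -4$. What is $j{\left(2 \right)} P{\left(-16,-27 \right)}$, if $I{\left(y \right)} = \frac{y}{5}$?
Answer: $- \frac{33}{5} \approx -6.6$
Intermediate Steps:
$I{\left(y \right)} = \frac{y}{5}$ ($I{\left(y \right)} = y \frac{1}{5} = \frac{y}{5}$)
$B{\left(b \right)} = -11$ ($B{\left(b \right)} = -7 - 4 = -11$)
$P{\left(A,o \right)} = -11$
$j{\left(J \right)} = \frac{3}{5}$ ($j{\left(J \right)} = \frac{1}{5} \left(-3\right) \left(0 - 1\right) = \left(- \frac{3}{5}\right) \left(-1\right) = \frac{3}{5}$)
$j{\left(2 \right)} P{\left(-16,-27 \right)} = \frac{3}{5} \left(-11\right) = - \frac{33}{5}$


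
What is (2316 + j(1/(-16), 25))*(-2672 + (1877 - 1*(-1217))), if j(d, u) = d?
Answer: 7818605/8 ≈ 9.7733e+5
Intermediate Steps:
(2316 + j(1/(-16), 25))*(-2672 + (1877 - 1*(-1217))) = (2316 + 1/(-16))*(-2672 + (1877 - 1*(-1217))) = (2316 - 1/16)*(-2672 + (1877 + 1217)) = 37055*(-2672 + 3094)/16 = (37055/16)*422 = 7818605/8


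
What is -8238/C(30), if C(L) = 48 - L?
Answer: -1373/3 ≈ -457.67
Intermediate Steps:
-8238/C(30) = -8238/(48 - 1*30) = -8238/(48 - 30) = -8238/18 = -8238*1/18 = -1373/3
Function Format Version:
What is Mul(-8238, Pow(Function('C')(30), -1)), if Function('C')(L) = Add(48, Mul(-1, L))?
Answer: Rational(-1373, 3) ≈ -457.67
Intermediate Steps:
Mul(-8238, Pow(Function('C')(30), -1)) = Mul(-8238, Pow(Add(48, Mul(-1, 30)), -1)) = Mul(-8238, Pow(Add(48, -30), -1)) = Mul(-8238, Pow(18, -1)) = Mul(-8238, Rational(1, 18)) = Rational(-1373, 3)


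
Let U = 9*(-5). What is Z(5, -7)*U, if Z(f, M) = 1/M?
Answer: 45/7 ≈ 6.4286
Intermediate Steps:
Z(f, M) = 1/M
U = -45
Z(5, -7)*U = -45/(-7) = -1/7*(-45) = 45/7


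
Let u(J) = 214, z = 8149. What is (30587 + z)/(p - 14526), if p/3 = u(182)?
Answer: -3228/1157 ≈ -2.7900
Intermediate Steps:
p = 642 (p = 3*214 = 642)
(30587 + z)/(p - 14526) = (30587 + 8149)/(642 - 14526) = 38736/(-13884) = 38736*(-1/13884) = -3228/1157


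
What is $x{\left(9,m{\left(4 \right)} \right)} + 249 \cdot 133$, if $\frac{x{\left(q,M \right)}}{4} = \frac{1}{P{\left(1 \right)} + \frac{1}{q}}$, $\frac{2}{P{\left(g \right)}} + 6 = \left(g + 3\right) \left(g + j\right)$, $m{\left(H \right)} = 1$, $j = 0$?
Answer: $\frac{66225}{2} \approx 33113.0$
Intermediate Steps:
$P{\left(g \right)} = \frac{2}{-6 + g \left(3 + g\right)}$ ($P{\left(g \right)} = \frac{2}{-6 + \left(g + 3\right) \left(g + 0\right)} = \frac{2}{-6 + \left(3 + g\right) g} = \frac{2}{-6 + g \left(3 + g\right)}$)
$x{\left(q,M \right)} = \frac{4}{-1 + \frac{1}{q}}$ ($x{\left(q,M \right)} = \frac{4}{\frac{2}{-6 + 1^{2} + 3 \cdot 1} + \frac{1}{q}} = \frac{4}{\frac{2}{-6 + 1 + 3} + \frac{1}{q}} = \frac{4}{\frac{2}{-2} + \frac{1}{q}} = \frac{4}{2 \left(- \frac{1}{2}\right) + \frac{1}{q}} = \frac{4}{-1 + \frac{1}{q}}$)
$x{\left(9,m{\left(4 \right)} \right)} + 249 \cdot 133 = \left(-4\right) 9 \frac{1}{-1 + 9} + 249 \cdot 133 = \left(-4\right) 9 \cdot \frac{1}{8} + 33117 = - \frac{9}{2} + 33117 = \frac{66225}{2}$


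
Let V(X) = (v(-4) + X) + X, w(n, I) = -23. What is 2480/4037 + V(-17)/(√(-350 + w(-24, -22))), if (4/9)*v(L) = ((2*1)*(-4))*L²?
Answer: 2480/4037 + 322*I*√373/373 ≈ 0.61432 + 16.673*I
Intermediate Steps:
v(L) = -18*L² (v(L) = 9*(((2*1)*(-4))*L²)/4 = 9*((2*(-4))*L²)/4 = 9*(-8*L²)/4 = -18*L²)
V(X) = -288 + 2*X (V(X) = (-18*(-4)² + X) + X = (-18*16 + X) + X = (-288 + X) + X = -288 + 2*X)
2480/4037 + V(-17)/(√(-350 + w(-24, -22))) = 2480/4037 + (-288 + 2*(-17))/(√(-350 - 23)) = 2480*(1/4037) + (-288 - 34)/(√(-373)) = 2480/4037 - 322*(-I*√373/373) = 2480/4037 - (-322)*I*√373/373 = 2480/4037 + 322*I*√373/373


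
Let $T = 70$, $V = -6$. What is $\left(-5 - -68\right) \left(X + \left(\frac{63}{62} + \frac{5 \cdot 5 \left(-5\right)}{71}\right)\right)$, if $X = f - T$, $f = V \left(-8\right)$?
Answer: $- \frac{6307623}{4402} \approx -1432.9$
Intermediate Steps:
$f = 48$ ($f = \left(-6\right) \left(-8\right) = 48$)
$X = -22$ ($X = 48 - 70 = -22$)
$\left(-5 - -68\right) \left(X + \left(\frac{63}{62} + \frac{5 \cdot 5 \left(-5\right)}{71}\right)\right) = \left(-5 - -68\right) \left(-22 + \left(\frac{63}{62} + \frac{5 \cdot 5 \left(-5\right)}{71}\right)\right) = \left(-5 + 68\right) \left(-22 + \left(63 \cdot \frac{1}{62} + 25 \left(-5\right) \frac{1}{71}\right)\right) = 63 \left(-22 + \left(\frac{63}{62} - \frac{125}{71}\right)\right) = 63 \left(-22 - \frac{3277}{4402}\right) = 63 \left(- \frac{100121}{4402}\right) = - \frac{6307623}{4402}$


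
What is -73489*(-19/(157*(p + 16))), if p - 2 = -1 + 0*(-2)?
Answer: 1396291/2669 ≈ 523.15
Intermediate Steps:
p = 1 (p = 2 + (-1 + 0*(-2)) = 2 + (-1 + 0) = 2 - 1 = 1)
-73489*(-19/(157*(p + 16))) = -73489*(-19/(157*(1 + 16))) = -73489/((-157*(1/19)*17)) = -73489/((-157*17/19)) = -73489/((-1*2669/19)) = -73489/(-2669/19) = -73489*(-19/2669) = 1396291/2669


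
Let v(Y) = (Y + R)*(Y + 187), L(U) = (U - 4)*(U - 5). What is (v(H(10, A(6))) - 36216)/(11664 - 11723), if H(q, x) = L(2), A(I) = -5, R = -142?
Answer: 62464/59 ≈ 1058.7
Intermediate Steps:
L(U) = (-5 + U)*(-4 + U) (L(U) = (-4 + U)*(-5 + U) = (-5 + U)*(-4 + U))
H(q, x) = 6 (H(q, x) = 20 + 2² - 9*2 = 20 + 4 - 18 = 6)
v(Y) = (-142 + Y)*(187 + Y) (v(Y) = (Y - 142)*(Y + 187) = (-142 + Y)*(187 + Y))
(v(H(10, A(6))) - 36216)/(11664 - 11723) = ((-26554 + 6² + 45*6) - 36216)/(11664 - 11723) = ((-26554 + 36 + 270) - 36216)/(-59) = (-26248 - 36216)*(-1/59) = -62464*(-1/59) = 62464/59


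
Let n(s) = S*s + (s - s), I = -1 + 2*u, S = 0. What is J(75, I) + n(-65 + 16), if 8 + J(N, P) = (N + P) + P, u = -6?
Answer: 41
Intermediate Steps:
I = -13 (I = -1 + 2*(-6) = -1 - 12 = -13)
J(N, P) = -8 + N + 2*P (J(N, P) = -8 + ((N + P) + P) = -8 + (N + 2*P) = -8 + N + 2*P)
n(s) = 0 (n(s) = 0*s + (s - s) = 0 + 0 = 0)
J(75, I) + n(-65 + 16) = (-8 + 75 + 2*(-13)) + 0 = (-8 + 75 - 26) + 0 = 41 + 0 = 41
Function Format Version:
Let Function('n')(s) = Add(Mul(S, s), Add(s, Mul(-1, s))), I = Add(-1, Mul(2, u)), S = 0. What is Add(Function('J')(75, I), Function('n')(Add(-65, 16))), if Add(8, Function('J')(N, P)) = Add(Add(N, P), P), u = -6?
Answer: 41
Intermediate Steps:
I = -13 (I = Add(-1, Mul(2, -6)) = Add(-1, -12) = -13)
Function('J')(N, P) = Add(-8, N, Mul(2, P)) (Function('J')(N, P) = Add(-8, Add(Add(N, P), P)) = Add(-8, Add(N, Mul(2, P))) = Add(-8, N, Mul(2, P)))
Function('n')(s) = 0 (Function('n')(s) = Add(Mul(0, s), Add(s, Mul(-1, s))) = Add(0, 0) = 0)
Add(Function('J')(75, I), Function('n')(Add(-65, 16))) = Add(Add(-8, 75, Mul(2, -13)), 0) = Add(Add(-8, 75, -26), 0) = Add(41, 0) = 41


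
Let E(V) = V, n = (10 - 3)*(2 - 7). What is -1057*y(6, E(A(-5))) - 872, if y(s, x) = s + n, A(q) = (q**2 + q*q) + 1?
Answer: 29781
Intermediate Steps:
A(q) = 1 + 2*q**2 (A(q) = (q**2 + q**2) + 1 = 2*q**2 + 1 = 1 + 2*q**2)
n = -35 (n = 7*(-5) = -35)
y(s, x) = -35 + s (y(s, x) = s - 35 = -35 + s)
-1057*y(6, E(A(-5))) - 872 = -1057*(-35 + 6) - 872 = -1057*(-29) - 872 = 30653 - 872 = 29781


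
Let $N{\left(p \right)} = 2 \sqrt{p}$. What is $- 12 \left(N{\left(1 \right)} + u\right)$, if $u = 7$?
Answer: $-108$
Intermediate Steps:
$- 12 \left(N{\left(1 \right)} + u\right) = - 12 \left(2 \sqrt{1} + 7\right) = - 12 \left(2 \cdot 1 + 7\right) = - 12 \left(2 + 7\right) = \left(-12\right) 9 = -108$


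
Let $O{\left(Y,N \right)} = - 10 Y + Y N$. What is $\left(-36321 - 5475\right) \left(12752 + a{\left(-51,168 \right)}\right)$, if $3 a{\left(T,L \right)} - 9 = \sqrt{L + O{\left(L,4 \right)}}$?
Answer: $-533107980 - 27864 i \sqrt{210} \approx -5.3311 \cdot 10^{8} - 4.0379 \cdot 10^{5} i$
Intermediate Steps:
$O{\left(Y,N \right)} = - 10 Y + N Y$
$a{\left(T,L \right)} = 3 + \frac{\sqrt{5} \sqrt{- L}}{3}$ ($a{\left(T,L \right)} = 3 + \frac{\sqrt{L + L \left(-10 + 4\right)}}{3} = 3 + \frac{\sqrt{L + L \left(-6\right)}}{3} = 3 + \frac{\sqrt{L - 6 L}}{3} = 3 + \frac{\sqrt{- 5 L}}{3} = 3 + \frac{\sqrt{5} \sqrt{- L}}{3}$)
$\left(-36321 - 5475\right) \left(12752 + a{\left(-51,168 \right)}\right) = \left(-36321 - 5475\right) \left(12752 + \left(3 + \frac{\sqrt{5} \sqrt{\left(-1\right) 168}}{3}\right)\right) = - 41796 \left(12752 + \left(3 + \frac{\sqrt{5} \sqrt{-168}}{3}\right)\right) = - 41796 \left(12752 + \left(3 + \frac{\sqrt{5} \cdot 2 i \sqrt{42}}{3}\right)\right) = - 41796 \left(12752 + \left(3 + \frac{2 i \sqrt{210}}{3}\right)\right) = - 41796 \left(12755 + \frac{2 i \sqrt{210}}{3}\right) = -533107980 - 27864 i \sqrt{210}$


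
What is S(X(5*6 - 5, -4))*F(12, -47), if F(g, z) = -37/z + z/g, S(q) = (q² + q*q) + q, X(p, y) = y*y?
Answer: -77660/47 ≈ -1652.3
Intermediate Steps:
X(p, y) = y²
S(q) = q + 2*q² (S(q) = (q² + q²) + q = 2*q² + q = q + 2*q²)
S(X(5*6 - 5, -4))*F(12, -47) = ((-4)²*(1 + 2*(-4)²))*(-37/(-47) - 47/12) = (16*(1 + 2*16))*(-37*(-1/47) - 47*1/12) = (16*(1 + 32))*(37/47 - 47/12) = (16*33)*(-1765/564) = 528*(-1765/564) = -77660/47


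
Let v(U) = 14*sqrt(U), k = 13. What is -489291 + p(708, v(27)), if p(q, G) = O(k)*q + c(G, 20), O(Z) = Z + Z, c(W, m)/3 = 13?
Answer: -470844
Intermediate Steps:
c(W, m) = 39 (c(W, m) = 3*13 = 39)
O(Z) = 2*Z
p(q, G) = 39 + 26*q (p(q, G) = (2*13)*q + 39 = 26*q + 39 = 39 + 26*q)
-489291 + p(708, v(27)) = -489291 + (39 + 26*708) = -489291 + (39 + 18408) = -489291 + 18447 = -470844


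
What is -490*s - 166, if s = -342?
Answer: 167414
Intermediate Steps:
-490*s - 166 = -490*(-342) - 166 = 167580 - 166 = 167414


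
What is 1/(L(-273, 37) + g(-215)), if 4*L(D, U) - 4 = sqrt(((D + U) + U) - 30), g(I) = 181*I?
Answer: -622624/24228790565 - 4*I*sqrt(229)/24228790565 ≈ -2.5698e-5 - 2.4983e-9*I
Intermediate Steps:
L(D, U) = 1 + sqrt(-30 + D + 2*U)/4 (L(D, U) = 1 + sqrt(((D + U) + U) - 30)/4 = 1 + sqrt((D + 2*U) - 30)/4 = 1 + sqrt(-30 + D + 2*U)/4)
1/(L(-273, 37) + g(-215)) = 1/((1 + sqrt(-30 - 273 + 2*37)/4) + 181*(-215)) = 1/((1 + sqrt(-30 - 273 + 74)/4) - 38915) = 1/((1 + sqrt(-229)/4) - 38915) = 1/((1 + (I*sqrt(229))/4) - 38915) = 1/((1 + I*sqrt(229)/4) - 38915) = 1/(-38914 + I*sqrt(229)/4)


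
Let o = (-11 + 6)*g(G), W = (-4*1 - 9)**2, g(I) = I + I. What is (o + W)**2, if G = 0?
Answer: 28561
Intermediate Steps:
g(I) = 2*I
W = 169 (W = (-4 - 9)**2 = (-13)**2 = 169)
o = 0 (o = (-11 + 6)*(2*0) = -5*0 = 0)
(o + W)**2 = (0 + 169)**2 = 169**2 = 28561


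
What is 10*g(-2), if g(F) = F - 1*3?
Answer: -50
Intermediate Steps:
g(F) = -3 + F (g(F) = F - 3 = -3 + F)
10*g(-2) = 10*(-3 - 2) = 10*(-5) = -50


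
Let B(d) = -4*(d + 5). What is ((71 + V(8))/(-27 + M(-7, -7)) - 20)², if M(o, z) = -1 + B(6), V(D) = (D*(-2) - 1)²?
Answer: 625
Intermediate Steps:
B(d) = -20 - 4*d (B(d) = -4*(5 + d) = -20 - 4*d)
V(D) = (-1 - 2*D)² (V(D) = (-2*D - 1)² = (-1 - 2*D)²)
M(o, z) = -45 (M(o, z) = -1 + (-20 - 4*6) = -1 + (-20 - 24) = -1 - 44 = -45)
((71 + V(8))/(-27 + M(-7, -7)) - 20)² = ((71 + (1 + 2*8)²)/(-27 - 45) - 20)² = ((71 + (1 + 16)²)/(-72) - 20)² = ((71 + 17²)*(-1/72) - 20)² = ((71 + 289)*(-1/72) - 20)² = (360*(-1/72) - 20)² = (-5 - 20)² = (-25)² = 625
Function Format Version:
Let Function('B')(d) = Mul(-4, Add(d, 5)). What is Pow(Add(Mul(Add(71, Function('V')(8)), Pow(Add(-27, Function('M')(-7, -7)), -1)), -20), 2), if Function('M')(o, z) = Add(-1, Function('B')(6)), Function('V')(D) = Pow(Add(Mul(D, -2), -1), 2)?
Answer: 625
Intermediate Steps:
Function('B')(d) = Add(-20, Mul(-4, d)) (Function('B')(d) = Mul(-4, Add(5, d)) = Add(-20, Mul(-4, d)))
Function('V')(D) = Pow(Add(-1, Mul(-2, D)), 2) (Function('V')(D) = Pow(Add(Mul(-2, D), -1), 2) = Pow(Add(-1, Mul(-2, D)), 2))
Function('M')(o, z) = -45 (Function('M')(o, z) = Add(-1, Add(-20, Mul(-4, 6))) = Add(-1, Add(-20, -24)) = Add(-1, -44) = -45)
Pow(Add(Mul(Add(71, Function('V')(8)), Pow(Add(-27, Function('M')(-7, -7)), -1)), -20), 2) = Pow(Add(Mul(Add(71, Pow(Add(1, Mul(2, 8)), 2)), Pow(Add(-27, -45), -1)), -20), 2) = Pow(Add(Mul(Add(71, Pow(Add(1, 16), 2)), Pow(-72, -1)), -20), 2) = Pow(Add(Mul(Add(71, Pow(17, 2)), Rational(-1, 72)), -20), 2) = Pow(Add(Mul(Add(71, 289), Rational(-1, 72)), -20), 2) = Pow(Add(Mul(360, Rational(-1, 72)), -20), 2) = Pow(Add(-5, -20), 2) = Pow(-25, 2) = 625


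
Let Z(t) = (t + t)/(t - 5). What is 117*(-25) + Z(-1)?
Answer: -8774/3 ≈ -2924.7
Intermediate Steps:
Z(t) = 2*t/(-5 + t) (Z(t) = (2*t)/(-5 + t) = 2*t/(-5 + t))
117*(-25) + Z(-1) = 117*(-25) + 2*(-1)/(-5 - 1) = -2925 + 2*(-1)/(-6) = -2925 + 2*(-1)*(-1/6) = -2925 + 1/3 = -8774/3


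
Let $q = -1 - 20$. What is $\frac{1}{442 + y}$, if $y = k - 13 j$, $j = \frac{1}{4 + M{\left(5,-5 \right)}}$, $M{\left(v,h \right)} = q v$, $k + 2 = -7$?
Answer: $\frac{101}{43746} \approx 0.0023088$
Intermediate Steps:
$q = -21$ ($q = -1 - 20 = -21$)
$k = -9$ ($k = -2 - 7 = -9$)
$M{\left(v,h \right)} = - 21 v$
$j = - \frac{1}{101}$ ($j = \frac{1}{4 - 105} = \frac{1}{-101} = - \frac{1}{101} \approx -0.009901$)
$y = - \frac{896}{101}$ ($y = -9 - - \frac{13}{101} = -9 + \frac{13}{101} = - \frac{896}{101} \approx -8.8713$)
$\frac{1}{442 + y} = \frac{1}{442 - \frac{896}{101}} = \frac{1}{\frac{43746}{101}} = \frac{101}{43746}$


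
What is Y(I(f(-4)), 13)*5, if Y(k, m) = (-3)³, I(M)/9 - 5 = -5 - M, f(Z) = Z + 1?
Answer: -135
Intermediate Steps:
f(Z) = 1 + Z
I(M) = -9*M (I(M) = 45 + 9*(-5 - M) = 45 + (-45 - 9*M) = -9*M)
Y(k, m) = -27
Y(I(f(-4)), 13)*5 = -27*5 = -135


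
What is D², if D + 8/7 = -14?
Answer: 11236/49 ≈ 229.31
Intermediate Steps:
D = -106/7 (D = -8/7 - 14 = -106/7 ≈ -15.143)
D² = (-106/7)² = 11236/49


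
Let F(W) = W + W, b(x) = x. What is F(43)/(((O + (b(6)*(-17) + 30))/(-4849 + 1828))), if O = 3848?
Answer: -129903/1888 ≈ -68.805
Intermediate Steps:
F(W) = 2*W
F(43)/(((O + (b(6)*(-17) + 30))/(-4849 + 1828))) = (2*43)/(((3848 + (6*(-17) + 30))/(-4849 + 1828))) = 86/(((3848 + (-102 + 30))/(-3021))) = 86/(((3848 - 72)*(-1/3021))) = 86/((3776*(-1/3021))) = 86/(-3776/3021) = 86*(-3021/3776) = -129903/1888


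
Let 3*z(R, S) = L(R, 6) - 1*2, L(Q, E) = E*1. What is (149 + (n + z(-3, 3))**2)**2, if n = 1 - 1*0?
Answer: 1932100/81 ≈ 23853.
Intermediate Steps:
L(Q, E) = E
n = 1 (n = 1 + 0 = 1)
z(R, S) = 4/3 (z(R, S) = (6 - 1*2)/3 = (6 - 2)/3 = (1/3)*4 = 4/3)
(149 + (n + z(-3, 3))**2)**2 = (149 + (1 + 4/3)**2)**2 = (149 + (7/3)**2)**2 = (149 + 49/9)**2 = (1390/9)**2 = 1932100/81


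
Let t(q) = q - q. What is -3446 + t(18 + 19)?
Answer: -3446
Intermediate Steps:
t(q) = 0
-3446 + t(18 + 19) = -3446 + 0 = -3446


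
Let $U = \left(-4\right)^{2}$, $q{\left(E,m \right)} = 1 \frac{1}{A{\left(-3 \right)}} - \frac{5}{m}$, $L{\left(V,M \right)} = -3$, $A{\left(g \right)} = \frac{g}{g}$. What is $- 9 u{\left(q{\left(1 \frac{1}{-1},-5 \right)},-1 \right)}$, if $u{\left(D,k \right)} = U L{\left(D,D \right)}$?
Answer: $432$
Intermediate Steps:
$A{\left(g \right)} = 1$
$q{\left(E,m \right)} = 1 - \frac{5}{m}$ ($q{\left(E,m \right)} = 1 \cdot 1^{-1} - \frac{5}{m} = 1 \cdot 1 - \frac{5}{m} = 1 - \frac{5}{m}$)
$U = 16$
$u{\left(D,k \right)} = -48$ ($u{\left(D,k \right)} = 16 \left(-3\right) = -48$)
$- 9 u{\left(q{\left(1 \frac{1}{-1},-5 \right)},-1 \right)} = \left(-9\right) \left(-48\right) = 432$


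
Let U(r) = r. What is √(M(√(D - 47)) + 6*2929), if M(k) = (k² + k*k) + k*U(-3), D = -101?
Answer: √(17278 - 6*I*√37) ≈ 131.45 - 0.139*I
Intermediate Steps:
M(k) = -3*k + 2*k² (M(k) = (k² + k*k) + k*(-3) = (k² + k²) - 3*k = 2*k² - 3*k = -3*k + 2*k²)
√(M(√(D - 47)) + 6*2929) = √(√(-101 - 47)*(-3 + 2*√(-101 - 47)) + 6*2929) = √(√(-148)*(-3 + 2*√(-148)) + 17574) = √((2*I*√37)*(-3 + 2*(2*I*√37)) + 17574) = √((2*I*√37)*(-3 + 4*I*√37) + 17574) = √(2*I*√37*(-3 + 4*I*√37) + 17574) = √(17574 + 2*I*√37*(-3 + 4*I*√37))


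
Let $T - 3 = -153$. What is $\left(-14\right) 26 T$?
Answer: $54600$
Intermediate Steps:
$T = -150$ ($T = 3 - 153 = -150$)
$\left(-14\right) 26 T = \left(-14\right) 26 \left(-150\right) = \left(-364\right) \left(-150\right) = 54600$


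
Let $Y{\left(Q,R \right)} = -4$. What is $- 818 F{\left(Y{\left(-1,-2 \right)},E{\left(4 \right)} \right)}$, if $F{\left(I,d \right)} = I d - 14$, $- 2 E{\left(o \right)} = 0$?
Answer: $11452$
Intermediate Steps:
$E{\left(o \right)} = 0$ ($E{\left(o \right)} = \left(- \frac{1}{2}\right) 0 = 0$)
$F{\left(I,d \right)} = -14 + I d$
$- 818 F{\left(Y{\left(-1,-2 \right)},E{\left(4 \right)} \right)} = - 818 \left(-14 - 0\right) = - 818 \left(-14 + 0\right) = \left(-818\right) \left(-14\right) = 11452$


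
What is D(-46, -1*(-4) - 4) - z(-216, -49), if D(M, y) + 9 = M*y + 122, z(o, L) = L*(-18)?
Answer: -769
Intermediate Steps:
z(o, L) = -18*L
D(M, y) = 113 + M*y (D(M, y) = -9 + (M*y + 122) = -9 + (122 + M*y) = 113 + M*y)
D(-46, -1*(-4) - 4) - z(-216, -49) = (113 - 46*(-1*(-4) - 4)) - (-18)*(-49) = (113 - 46*(4 - 4)) - 1*882 = (113 - 46*0) - 882 = (113 + 0) - 882 = 113 - 882 = -769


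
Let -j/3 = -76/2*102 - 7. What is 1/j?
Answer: 1/11649 ≈ 8.5844e-5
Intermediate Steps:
j = 11649 (j = -3*(-76/2*102 - 7) = -3*(-76*1/2*102 - 7) = -3*(-38*102 - 7) = -3*(-3876 - 7) = -3*(-3883) = 11649)
1/j = 1/11649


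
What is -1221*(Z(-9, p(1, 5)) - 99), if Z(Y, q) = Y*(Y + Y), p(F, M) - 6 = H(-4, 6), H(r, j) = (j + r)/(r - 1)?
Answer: -76923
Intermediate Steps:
H(r, j) = (j + r)/(-1 + r)
p(F, M) = 28/5 (p(F, M) = 6 + (6 - 4)/(-1 - 4) = 6 + 2/(-5) = 6 - 1/5*2 = 6 - 2/5 = 28/5)
Z(Y, q) = 2*Y**2 (Z(Y, q) = Y*(2*Y) = 2*Y**2)
-1221*(Z(-9, p(1, 5)) - 99) = -1221*(2*(-9)**2 - 99) = -1221*(2*81 - 99) = -1221*(162 - 99) = -1221*63 = -76923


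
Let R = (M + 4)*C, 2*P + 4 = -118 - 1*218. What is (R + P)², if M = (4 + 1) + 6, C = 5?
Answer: 9025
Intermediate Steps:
P = -170 (P = -2 + (-118 - 1*218)/2 = -2 + (-118 - 218)/2 = -2 + (½)*(-336) = -2 - 168 = -170)
M = 11 (M = 5 + 6 = 11)
R = 75 (R = (11 + 4)*5 = 15*5 = 75)
(R + P)² = (75 - 170)² = (-95)² = 9025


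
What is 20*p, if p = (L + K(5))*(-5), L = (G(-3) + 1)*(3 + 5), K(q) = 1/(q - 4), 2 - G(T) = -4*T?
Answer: 7100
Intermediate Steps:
G(T) = 2 + 4*T (G(T) = 2 - (-4)*T = 2 + 4*T)
K(q) = 1/(-4 + q)
L = -72 (L = ((2 + 4*(-3)) + 1)*(3 + 5) = ((2 - 12) + 1)*8 = (-10 + 1)*8 = -9*8 = -72)
p = 355 (p = (-72 + 1/(-4 + 5))*(-5) = (-72 + 1/1)*(-5) = (-72 + 1)*(-5) = -71*(-5) = 355)
20*p = 20*355 = 7100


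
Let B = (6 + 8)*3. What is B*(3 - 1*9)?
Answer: -252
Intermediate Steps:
B = 42 (B = 14*3 = 42)
B*(3 - 1*9) = 42*(3 - 1*9) = 42*(3 - 9) = 42*(-6) = -252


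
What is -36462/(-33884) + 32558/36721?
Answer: 1221058187/622127182 ≈ 1.9627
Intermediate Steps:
-36462/(-33884) + 32558/36721 = -36462*(-1/33884) + 32558*(1/36721) = 18231/16942 + 32558/36721 = 1221058187/622127182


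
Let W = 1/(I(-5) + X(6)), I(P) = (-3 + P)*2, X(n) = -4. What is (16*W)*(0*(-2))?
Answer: 0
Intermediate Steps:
I(P) = -6 + 2*P
W = -1/20 (W = 1/((-6 + 2*(-5)) - 4) = 1/((-6 - 10) - 4) = 1/(-16 - 4) = 1/(-20) = -1/20 ≈ -0.050000)
(16*W)*(0*(-2)) = (16*(-1/20))*(0*(-2)) = -⅘*0 = 0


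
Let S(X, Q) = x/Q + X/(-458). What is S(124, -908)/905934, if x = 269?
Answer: -39299/62790889496 ≈ -6.2587e-7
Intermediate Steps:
S(X, Q) = 269/Q - X/458 (S(X, Q) = 269/Q + X/(-458) = 269/Q + X*(-1/458) = 269/Q - X/458)
S(124, -908)/905934 = (269/(-908) - 1/458*124)/905934 = (269*(-1/908) - 62/229)*(1/905934) = (-269/908 - 62/229)*(1/905934) = -117897/207932*1/905934 = -39299/62790889496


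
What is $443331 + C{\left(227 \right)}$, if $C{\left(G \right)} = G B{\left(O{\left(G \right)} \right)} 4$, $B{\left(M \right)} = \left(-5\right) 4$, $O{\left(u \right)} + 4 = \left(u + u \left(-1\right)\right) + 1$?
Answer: $425171$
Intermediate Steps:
$O{\left(u \right)} = -3$ ($O{\left(u \right)} = -4 + \left(\left(u + u \left(-1\right)\right) + 1\right) = -4 + \left(\left(u - u\right) + 1\right) = -4 + \left(0 + 1\right) = -4 + 1 = -3$)
$B{\left(M \right)} = -20$
$C{\left(G \right)} = - 80 G$ ($C{\left(G \right)} = G \left(-20\right) 4 = - 20 G 4 = - 80 G$)
$443331 + C{\left(227 \right)} = 443331 - 18160 = 425171$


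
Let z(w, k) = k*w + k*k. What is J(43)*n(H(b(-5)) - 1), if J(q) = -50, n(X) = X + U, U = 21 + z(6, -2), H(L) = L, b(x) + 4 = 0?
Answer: -400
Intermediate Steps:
b(x) = -4 (b(x) = -4 + 0 = -4)
z(w, k) = k² + k*w (z(w, k) = k*w + k² = k² + k*w)
U = 13 (U = 21 - 2*(-2 + 6) = 21 - 2*4 = 21 - 8 = 13)
n(X) = 13 + X (n(X) = X + 13 = 13 + X)
J(43)*n(H(b(-5)) - 1) = -50*(13 + (-4 - 1)) = -50*(13 - 5) = -50*8 = -400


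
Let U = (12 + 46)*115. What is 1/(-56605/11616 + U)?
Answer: 11616/77422115 ≈ 0.00015003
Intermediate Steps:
U = 6670 (U = 58*115 = 6670)
1/(-56605/11616 + U) = 1/(-56605/11616 + 6670) = 1/(77422115/11616) = 11616/77422115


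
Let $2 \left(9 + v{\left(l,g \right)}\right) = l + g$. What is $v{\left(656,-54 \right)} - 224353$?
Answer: $-224061$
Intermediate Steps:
$v{\left(l,g \right)} = -9 + \frac{g}{2} + \frac{l}{2}$ ($v{\left(l,g \right)} = -9 + \frac{l + g}{2} = -9 + \frac{g + l}{2} = -9 + \left(\frac{g}{2} + \frac{l}{2}\right) = -9 + \frac{g}{2} + \frac{l}{2}$)
$v{\left(656,-54 \right)} - 224353 = \left(-9 + \frac{1}{2} \left(-54\right) + \frac{1}{2} \cdot 656\right) - 224353 = \left(-9 - 27 + 328\right) - 224353 = 292 - 224353 = -224061$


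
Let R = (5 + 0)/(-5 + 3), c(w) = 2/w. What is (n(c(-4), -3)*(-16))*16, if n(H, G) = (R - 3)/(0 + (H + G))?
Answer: -2816/7 ≈ -402.29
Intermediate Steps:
R = -5/2 (R = 5/(-2) = 5*(-½) = -5/2 ≈ -2.5000)
n(H, G) = -11/(2*(G + H)) (n(H, G) = (-5/2 - 3)/(0 + (H + G)) = -11/(2*(0 + (G + H))) = -11/(2*(G + H)))
(n(c(-4), -3)*(-16))*16 = (-11/(2*(-3) + 2*(2/(-4)))*(-16))*16 = (-11/(-6 + 2*(2*(-¼)))*(-16))*16 = (-11/(-6 + 2*(-½))*(-16))*16 = (-11/(-6 - 1)*(-16))*16 = (-11/(-7)*(-16))*16 = (-11*(-⅐)*(-16))*16 = ((11/7)*(-16))*16 = -176/7*16 = -2816/7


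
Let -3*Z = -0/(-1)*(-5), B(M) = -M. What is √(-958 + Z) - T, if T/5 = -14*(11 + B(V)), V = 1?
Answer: 700 + I*√958 ≈ 700.0 + 30.952*I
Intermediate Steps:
Z = 0 (Z = -(-0/(-1))*(-5)/3 = -(-0*(-1))*(-5)/3 = -(-12*0)*(-5)/3 = -0*(-5) = -⅓*0 = 0)
T = -700 (T = 5*(-14*(11 - 1*1)) = 5*(-14*(11 - 1)) = 5*(-14*10) = 5*(-140) = -700)
√(-958 + Z) - T = √(-958 + 0) - 1*(-700) = √(-958) + 700 = I*√958 + 700 = 700 + I*√958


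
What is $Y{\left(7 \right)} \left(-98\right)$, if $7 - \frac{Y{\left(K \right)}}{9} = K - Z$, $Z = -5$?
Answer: $4410$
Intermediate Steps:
$Y{\left(K \right)} = 18 - 9 K$ ($Y{\left(K \right)} = 63 - 9 \left(K - -5\right) = 63 - 9 \left(K + 5\right) = 63 - 9 \left(5 + K\right) = 63 - \left(45 + 9 K\right) = 18 - 9 K$)
$Y{\left(7 \right)} \left(-98\right) = \left(18 - 63\right) \left(-98\right) = \left(-45\right) \left(-98\right) = 4410$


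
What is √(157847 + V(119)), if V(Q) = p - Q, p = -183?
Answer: 9*√1945 ≈ 396.92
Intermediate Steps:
V(Q) = -183 - Q
√(157847 + V(119)) = √(157847 + (-183 - 1*119)) = √(157847 + (-183 - 119)) = √(157847 - 302) = √157545 = 9*√1945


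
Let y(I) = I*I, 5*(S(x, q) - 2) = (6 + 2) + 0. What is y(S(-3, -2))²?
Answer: 104976/625 ≈ 167.96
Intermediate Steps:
S(x, q) = 18/5 (S(x, q) = 2 + ((6 + 2) + 0)/5 = 2 + (8 + 0)/5 = 2 + (⅕)*8 = 2 + 8/5 = 18/5)
y(I) = I²
y(S(-3, -2))² = ((18/5)²)² = (324/25)² = 104976/625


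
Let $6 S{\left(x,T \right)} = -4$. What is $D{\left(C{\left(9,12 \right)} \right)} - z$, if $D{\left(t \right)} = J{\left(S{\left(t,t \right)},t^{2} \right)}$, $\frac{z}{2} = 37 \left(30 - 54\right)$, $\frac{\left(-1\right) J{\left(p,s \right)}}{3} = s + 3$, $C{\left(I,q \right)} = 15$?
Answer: $1092$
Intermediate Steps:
$S{\left(x,T \right)} = - \frac{2}{3}$ ($S{\left(x,T \right)} = \frac{1}{6} \left(-4\right) = - \frac{2}{3}$)
$J{\left(p,s \right)} = -9 - 3 s$ ($J{\left(p,s \right)} = - 3 \left(s + 3\right) = - 3 \left(3 + s\right) = -9 - 3 s$)
$z = -1776$ ($z = 2 \cdot 37 \left(30 - 54\right) = 2 \cdot 37 \left(-24\right) = 2 \left(-888\right) = -1776$)
$D{\left(t \right)} = -9 - 3 t^{2}$
$D{\left(C{\left(9,12 \right)} \right)} - z = \left(-9 - 3 \cdot 15^{2}\right) - -1776 = \left(-9 - 675\right) + 1776 = -684 + 1776 = 1092$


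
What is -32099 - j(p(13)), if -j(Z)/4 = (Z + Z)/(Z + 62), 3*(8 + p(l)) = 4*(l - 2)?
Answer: -3306117/103 ≈ -32098.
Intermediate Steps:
p(l) = -32/3 + 4*l/3 (p(l) = -8 + (4*(l - 2))/3 = -8 + (4*(-2 + l))/3 = -8 + (-8 + 4*l)/3 = -8 + (-8/3 + 4*l/3) = -32/3 + 4*l/3)
j(Z) = -8*Z/(62 + Z) (j(Z) = -4*(Z + Z)/(Z + 62) = -4*2*Z/(62 + Z) = -8*Z/(62 + Z))
-32099 - j(p(13)) = -32099 - (-8)*(-32/3 + (4/3)*13)/(62 + (-32/3 + (4/3)*13)) = -32099 - (-8)*(-32/3 + 52/3)/(62 + (-32/3 + 52/3)) = -32099 - (-8)*20/(3*(62 + 20/3)) = -32099 - (-8)*20/(3*206/3) = -32099 - (-8)*20*3/(3*206) = -32099 - 1*(-80/103) = -32099 + 80/103 = -3306117/103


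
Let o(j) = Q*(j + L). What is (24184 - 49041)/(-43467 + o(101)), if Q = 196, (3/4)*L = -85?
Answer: 74571/137653 ≈ 0.54173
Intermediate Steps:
L = -340/3 (L = (4/3)*(-85) = -340/3 ≈ -113.33)
o(j) = -66640/3 + 196*j (o(j) = 196*(j - 340/3) = 196*(-340/3 + j) = -66640/3 + 196*j)
(24184 - 49041)/(-43467 + o(101)) = (24184 - 49041)/(-43467 + (-66640/3 + 196*101)) = -24857/(-43467 + (-66640/3 + 19796)) = -24857/(-43467 - 7252/3) = -24857/(-137653/3) = -24857*(-3/137653) = 74571/137653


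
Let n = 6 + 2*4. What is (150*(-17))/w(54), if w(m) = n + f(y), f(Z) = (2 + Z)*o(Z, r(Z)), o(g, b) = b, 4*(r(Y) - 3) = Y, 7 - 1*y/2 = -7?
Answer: -1275/157 ≈ -8.1210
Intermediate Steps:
y = 28 (y = 14 - 2*(-7) = 14 + 14 = 28)
r(Y) = 3 + Y/4
f(Z) = (2 + Z)*(3 + Z/4)
n = 14 (n = 6 + 8 = 14)
w(m) = 314 (w(m) = 14 + (2 + 28)*(12 + 28)/4 = 14 + (1/4)*30*40 = 14 + 300 = 314)
(150*(-17))/w(54) = (150*(-17))/314 = -2550*1/314 = -1275/157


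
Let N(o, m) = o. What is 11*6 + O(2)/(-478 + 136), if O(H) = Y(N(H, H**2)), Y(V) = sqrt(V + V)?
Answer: 11285/171 ≈ 65.994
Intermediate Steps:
Y(V) = sqrt(2)*sqrt(V) (Y(V) = sqrt(2*V) = sqrt(2)*sqrt(V))
O(H) = sqrt(2)*sqrt(H)
11*6 + O(2)/(-478 + 136) = 11*6 + (sqrt(2)*sqrt(2))/(-478 + 136) = 66 + 2/(-342) = 66 + 2*(-1/342) = 66 - 1/171 = 11285/171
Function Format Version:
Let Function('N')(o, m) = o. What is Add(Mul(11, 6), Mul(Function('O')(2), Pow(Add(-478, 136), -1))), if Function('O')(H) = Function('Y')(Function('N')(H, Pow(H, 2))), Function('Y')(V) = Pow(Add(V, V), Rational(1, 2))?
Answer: Rational(11285, 171) ≈ 65.994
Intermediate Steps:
Function('Y')(V) = Mul(Pow(2, Rational(1, 2)), Pow(V, Rational(1, 2))) (Function('Y')(V) = Pow(Mul(2, V), Rational(1, 2)) = Mul(Pow(2, Rational(1, 2)), Pow(V, Rational(1, 2))))
Function('O')(H) = Mul(Pow(2, Rational(1, 2)), Pow(H, Rational(1, 2)))
Add(Mul(11, 6), Mul(Function('O')(2), Pow(Add(-478, 136), -1))) = Add(Mul(11, 6), Mul(Mul(Pow(2, Rational(1, 2)), Pow(2, Rational(1, 2))), Pow(Add(-478, 136), -1))) = Add(66, Mul(2, Pow(-342, -1))) = Add(66, Mul(2, Rational(-1, 342))) = Add(66, Rational(-1, 171)) = Rational(11285, 171)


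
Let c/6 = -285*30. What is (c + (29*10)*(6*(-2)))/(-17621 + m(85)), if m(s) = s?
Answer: 13695/4384 ≈ 3.1239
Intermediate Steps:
c = -51300 (c = 6*(-285*30) = 6*(-8550) = -51300)
(c + (29*10)*(6*(-2)))/(-17621 + m(85)) = (-51300 + (29*10)*(6*(-2)))/(-17621 + 85) = (-51300 + 290*(-12))/(-17536) = (-51300 - 3480)*(-1/17536) = -54780*(-1/17536) = 13695/4384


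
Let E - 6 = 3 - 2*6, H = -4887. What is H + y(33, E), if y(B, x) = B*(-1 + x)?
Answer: -5019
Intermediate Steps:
E = -3 (E = 6 + (3 - 2*6) = 6 + (3 - 12) = 6 - 9 = -3)
H + y(33, E) = -4887 + 33*(-1 - 3) = -4887 + 33*(-4) = -4887 - 132 = -5019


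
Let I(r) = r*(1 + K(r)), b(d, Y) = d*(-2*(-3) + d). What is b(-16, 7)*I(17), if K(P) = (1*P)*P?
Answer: 788800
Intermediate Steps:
K(P) = P² (K(P) = P*P = P²)
b(d, Y) = d*(6 + d)
I(r) = r*(1 + r²)
b(-16, 7)*I(17) = (-16*(6 - 16))*(17 + 17³) = (-16*(-10))*(17 + 4913) = 160*4930 = 788800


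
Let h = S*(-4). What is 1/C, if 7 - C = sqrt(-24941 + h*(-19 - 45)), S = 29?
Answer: 7/17566 + I*sqrt(17517)/17566 ≈ 0.0003985 + 0.0075345*I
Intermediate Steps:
h = -116 (h = 29*(-4) = -116)
C = 7 - I*sqrt(17517) (C = 7 - sqrt(-24941 - 116*(-19 - 45)) = 7 - sqrt(-24941 - 116*(-64)) = 7 - sqrt(-24941 + 7424) = 7 - sqrt(-17517) = 7 - I*sqrt(17517) ≈ 7.0 - 132.35*I)
1/C = 1/(7 - I*sqrt(17517))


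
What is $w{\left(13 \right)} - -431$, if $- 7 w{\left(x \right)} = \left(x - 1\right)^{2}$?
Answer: $\frac{2873}{7} \approx 410.43$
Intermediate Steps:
$w{\left(x \right)} = - \frac{\left(-1 + x\right)^{2}}{7}$ ($w{\left(x \right)} = - \frac{\left(x - 1\right)^{2}}{7} = - \frac{\left(-1 + x\right)^{2}}{7}$)
$w{\left(13 \right)} - -431 = - \frac{\left(-1 + 13\right)^{2}}{7} - -431 = - \frac{12^{2}}{7} + 431 = \left(- \frac{1}{7}\right) 144 + 431 = - \frac{144}{7} + 431 = \frac{2873}{7}$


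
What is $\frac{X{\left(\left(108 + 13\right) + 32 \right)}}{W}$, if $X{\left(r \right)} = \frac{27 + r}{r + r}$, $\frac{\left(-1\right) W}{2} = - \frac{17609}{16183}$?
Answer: $\frac{80915}{299353} \approx 0.2703$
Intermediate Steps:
$W = \frac{35218}{16183}$ ($W = - 2 \left(- \frac{17609}{16183}\right) = - 2 \left(\left(-17609\right) \frac{1}{16183}\right) = \left(-2\right) \left(- \frac{17609}{16183}\right) = \frac{35218}{16183} \approx 2.1762$)
$X{\left(r \right)} = \frac{27 + r}{2 r}$
$\frac{X{\left(\left(108 + 13\right) + 32 \right)}}{W} = \frac{\frac{1}{2} \frac{1}{\left(108 + 13\right) + 32} \left(27 + \left(\left(108 + 13\right) + 32\right)\right)}{\frac{35218}{16183}} = \frac{27 + \left(121 + 32\right)}{2 \left(121 + 32\right)} \frac{16183}{35218} = \frac{27 + 153}{2 \cdot 153} \cdot \frac{16183}{35218} = \frac{1}{2} \cdot \frac{1}{153} \cdot 180 \cdot \frac{16183}{35218} = \frac{10}{17} \cdot \frac{16183}{35218} = \frac{80915}{299353}$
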